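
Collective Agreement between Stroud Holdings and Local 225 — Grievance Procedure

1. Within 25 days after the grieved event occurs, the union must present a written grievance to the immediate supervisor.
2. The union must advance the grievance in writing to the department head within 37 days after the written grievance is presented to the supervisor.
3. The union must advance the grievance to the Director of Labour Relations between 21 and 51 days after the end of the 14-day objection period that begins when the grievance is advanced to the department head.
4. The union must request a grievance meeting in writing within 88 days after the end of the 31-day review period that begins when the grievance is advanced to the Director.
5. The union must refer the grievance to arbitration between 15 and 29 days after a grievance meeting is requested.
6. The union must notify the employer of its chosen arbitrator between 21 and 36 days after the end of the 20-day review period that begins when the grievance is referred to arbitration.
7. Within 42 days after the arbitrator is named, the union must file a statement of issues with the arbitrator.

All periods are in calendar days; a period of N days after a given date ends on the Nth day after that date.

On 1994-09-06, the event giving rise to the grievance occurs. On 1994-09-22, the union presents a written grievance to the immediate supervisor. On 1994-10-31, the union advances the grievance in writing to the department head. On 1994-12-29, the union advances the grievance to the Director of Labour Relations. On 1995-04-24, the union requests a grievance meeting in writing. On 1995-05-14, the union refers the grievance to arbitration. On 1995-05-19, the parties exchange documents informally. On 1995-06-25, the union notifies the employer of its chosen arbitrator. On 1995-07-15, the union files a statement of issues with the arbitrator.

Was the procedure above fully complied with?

No

(1) due by 1994-09-06 + 25 days = 1994-10-01; completed 1994-09-22, before the deadline.
(2) due by 1994-09-22 + 37 days = 1994-10-29; done 1994-10-31 — 2 days late.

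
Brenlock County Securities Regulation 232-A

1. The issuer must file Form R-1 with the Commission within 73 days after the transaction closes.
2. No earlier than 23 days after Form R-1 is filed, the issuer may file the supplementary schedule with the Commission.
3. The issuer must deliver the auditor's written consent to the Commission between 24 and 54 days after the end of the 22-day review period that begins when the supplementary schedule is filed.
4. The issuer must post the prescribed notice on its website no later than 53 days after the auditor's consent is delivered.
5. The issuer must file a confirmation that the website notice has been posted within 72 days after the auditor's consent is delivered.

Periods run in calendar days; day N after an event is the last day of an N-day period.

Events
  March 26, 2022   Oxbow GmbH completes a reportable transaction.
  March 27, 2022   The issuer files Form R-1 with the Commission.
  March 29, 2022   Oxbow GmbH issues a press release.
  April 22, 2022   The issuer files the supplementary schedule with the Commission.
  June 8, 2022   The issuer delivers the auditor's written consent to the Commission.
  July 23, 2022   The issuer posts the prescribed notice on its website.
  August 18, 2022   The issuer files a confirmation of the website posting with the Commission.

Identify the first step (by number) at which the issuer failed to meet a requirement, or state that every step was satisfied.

None — every step was satisfied

Step 1: 73 days after March 26, 2022 (when the transaction closes) is June 7, 2022; done March 27, 2022 — timely.
Step 2: the earliest permitted date is 23 days after March 27, 2022 (when Form R-1 is filed), i.e. April 19, 2022; done April 22, 2022, after the minimum wait.
Step 3: the window is 24–54 days after May 14, 2022 (end of the 22-day review period, which began when the supplementary schedule is filed on April 22, 2022), so June 7, 2022 through July 7, 2022; June 8, 2022 falls inside that range.
Step 4: 53 days after June 8, 2022 (when the auditor's consent is delivered) is July 31, 2022; completed July 23, 2022, before the deadline.
Step 5: 72 days after June 8, 2022 (when the auditor's consent is delivered) is August 19, 2022; August 18, 2022 is within that limit.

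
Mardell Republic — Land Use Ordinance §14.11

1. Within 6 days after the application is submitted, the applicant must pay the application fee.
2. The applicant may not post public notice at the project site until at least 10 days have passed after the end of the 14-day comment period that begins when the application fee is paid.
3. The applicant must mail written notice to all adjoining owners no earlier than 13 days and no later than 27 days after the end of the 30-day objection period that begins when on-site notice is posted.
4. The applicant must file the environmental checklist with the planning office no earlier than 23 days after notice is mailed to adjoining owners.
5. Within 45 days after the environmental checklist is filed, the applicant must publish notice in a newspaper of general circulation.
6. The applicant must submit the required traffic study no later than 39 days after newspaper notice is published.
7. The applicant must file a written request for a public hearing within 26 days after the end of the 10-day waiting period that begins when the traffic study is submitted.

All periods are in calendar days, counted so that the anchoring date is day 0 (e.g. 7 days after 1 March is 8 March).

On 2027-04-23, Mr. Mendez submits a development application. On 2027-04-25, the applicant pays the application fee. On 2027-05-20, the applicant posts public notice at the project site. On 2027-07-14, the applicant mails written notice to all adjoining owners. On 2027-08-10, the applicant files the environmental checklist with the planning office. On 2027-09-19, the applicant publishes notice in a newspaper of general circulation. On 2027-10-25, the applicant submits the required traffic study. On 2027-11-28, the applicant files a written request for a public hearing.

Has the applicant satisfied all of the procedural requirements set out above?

Yes

Step 1 — counting 6 days from 2027-04-23 (when the application is submitted) gives a deadline of 2027-04-29; 2027-04-25 is within that limit.
Step 2 — must wait 10 days from 2027-05-09 (end of the 14-day comment period, which began when the application fee is paid on 2027-04-25), so not before 2027-05-19; done 2027-05-20, after the minimum wait.
Step 3 — 13 and 27 days from 2027-06-19 (end of the 30-day objection period, which began when on-site notice is posted on 2027-05-20) are 2027-07-02 and 2027-07-16 respectively; done 2027-07-14 — within the window.
Step 4 — must wait 23 days from 2027-07-14 (when notice is mailed to adjoining owners), so not before 2027-08-06; done 2027-08-10 — permitted.
Step 5 — counting 45 days from 2027-08-10 (when the environmental checklist is filed) gives a deadline of 2027-09-24; done 2027-09-19 — timely.
Step 6 — counting 39 days from 2027-09-19 (when newspaper notice is published) gives a deadline of 2027-10-28; completed 2027-10-25, before the deadline.
Step 7 — counting 26 days from 2027-11-04 (end of the 10-day waiting period, which began when the traffic study is submitted on 2027-10-25) gives a deadline of 2027-11-30; done 2027-11-28 — timely.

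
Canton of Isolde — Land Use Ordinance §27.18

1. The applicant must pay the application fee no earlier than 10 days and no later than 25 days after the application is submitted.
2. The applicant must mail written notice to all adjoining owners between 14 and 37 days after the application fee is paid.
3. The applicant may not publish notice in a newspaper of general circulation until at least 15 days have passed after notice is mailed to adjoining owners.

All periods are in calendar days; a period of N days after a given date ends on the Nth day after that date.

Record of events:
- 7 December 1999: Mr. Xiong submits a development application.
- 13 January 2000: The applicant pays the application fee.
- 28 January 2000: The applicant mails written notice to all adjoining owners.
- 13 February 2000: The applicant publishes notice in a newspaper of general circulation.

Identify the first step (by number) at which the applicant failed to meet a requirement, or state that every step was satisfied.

Step 1 — 10 and 25 days from 7 December 1999 (when the application is submitted) are 17 December 1999 and 1 January 2000 respectively; done 13 January 2000 — 12 days after the window closed.
No need to go further; step 1 was not satisfied.

Step 1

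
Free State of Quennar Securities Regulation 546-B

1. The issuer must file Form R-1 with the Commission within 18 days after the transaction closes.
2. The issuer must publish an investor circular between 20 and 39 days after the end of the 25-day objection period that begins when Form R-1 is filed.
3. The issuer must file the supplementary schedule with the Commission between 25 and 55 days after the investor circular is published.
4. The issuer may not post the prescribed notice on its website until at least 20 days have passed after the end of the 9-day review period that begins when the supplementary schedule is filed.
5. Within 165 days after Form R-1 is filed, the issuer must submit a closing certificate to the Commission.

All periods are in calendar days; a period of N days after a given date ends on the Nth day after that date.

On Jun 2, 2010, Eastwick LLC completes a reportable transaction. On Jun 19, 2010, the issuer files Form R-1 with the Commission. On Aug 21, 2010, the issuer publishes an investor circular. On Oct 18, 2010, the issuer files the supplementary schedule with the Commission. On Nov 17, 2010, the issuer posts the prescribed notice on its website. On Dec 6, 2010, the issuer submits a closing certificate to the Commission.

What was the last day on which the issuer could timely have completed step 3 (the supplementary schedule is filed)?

Oct 15, 2010

Step 3 runs from Aug 21, 2010, when the investor circular is published. The window is 25–55 days after Aug 21, 2010; it closes on Oct 15, 2010.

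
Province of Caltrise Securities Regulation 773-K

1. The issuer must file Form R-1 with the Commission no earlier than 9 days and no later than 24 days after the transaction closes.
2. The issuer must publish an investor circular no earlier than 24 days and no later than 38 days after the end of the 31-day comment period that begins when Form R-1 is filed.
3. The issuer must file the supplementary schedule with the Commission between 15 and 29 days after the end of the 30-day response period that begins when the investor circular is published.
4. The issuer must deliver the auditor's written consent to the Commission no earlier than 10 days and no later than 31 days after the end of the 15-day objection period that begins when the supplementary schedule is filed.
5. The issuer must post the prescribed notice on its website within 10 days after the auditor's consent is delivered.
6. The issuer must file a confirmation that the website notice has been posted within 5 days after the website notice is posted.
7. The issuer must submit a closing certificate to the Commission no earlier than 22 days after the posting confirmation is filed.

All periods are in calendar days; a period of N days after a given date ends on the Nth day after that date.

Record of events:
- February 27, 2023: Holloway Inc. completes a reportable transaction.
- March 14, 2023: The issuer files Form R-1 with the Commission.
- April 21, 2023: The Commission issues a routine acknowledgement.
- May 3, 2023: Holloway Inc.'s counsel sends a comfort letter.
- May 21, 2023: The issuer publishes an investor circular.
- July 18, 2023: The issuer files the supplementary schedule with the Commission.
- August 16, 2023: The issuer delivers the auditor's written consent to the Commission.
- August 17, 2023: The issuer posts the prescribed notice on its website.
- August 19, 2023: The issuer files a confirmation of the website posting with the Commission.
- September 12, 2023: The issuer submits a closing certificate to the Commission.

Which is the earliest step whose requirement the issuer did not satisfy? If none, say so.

(1) the permitted window runs from February 27, 2023 + 9 = March 8, 2023 to February 27, 2023 + 24 = March 23, 2023; March 14, 2023 falls inside that range.
(2) the permitted window runs from April 14, 2023 + 24 = May 8, 2023 to April 14, 2023 + 38 = May 22, 2023; done May 21, 2023, which is between those dates.
(3) the permitted window runs from June 20, 2023 + 15 = July 5, 2023 to June 20, 2023 + 29 = July 19, 2023; done July 18, 2023 — within the window.
(4) the permitted window runs from August 2, 2023 + 10 = August 12, 2023 to August 2, 2023 + 31 = September 2, 2023; August 16, 2023 falls inside that range.
(5) due by August 16, 2023 + 10 days = August 26, 2023; completed August 17, 2023, before the deadline.
(6) due by August 17, 2023 + 5 days = August 22, 2023; done August 19, 2023 — timely.
(7) permitted from August 19, 2023 + 22 days = September 10, 2023 onward; done September 12, 2023, after the minimum wait.

None — every step was satisfied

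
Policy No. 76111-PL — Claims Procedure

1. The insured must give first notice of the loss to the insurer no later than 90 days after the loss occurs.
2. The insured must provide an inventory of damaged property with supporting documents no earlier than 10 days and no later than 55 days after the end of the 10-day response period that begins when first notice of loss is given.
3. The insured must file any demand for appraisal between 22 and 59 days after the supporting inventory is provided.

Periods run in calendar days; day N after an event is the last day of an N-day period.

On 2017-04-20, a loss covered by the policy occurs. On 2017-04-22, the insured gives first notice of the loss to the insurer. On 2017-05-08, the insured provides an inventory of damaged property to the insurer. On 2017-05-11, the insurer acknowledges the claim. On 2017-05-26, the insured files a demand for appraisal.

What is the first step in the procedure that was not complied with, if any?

Step 2

Step 1: 90 days after 2017-04-20 (when the loss occurs) is 2017-07-19; 2017-04-22 is within that limit.
Step 2: the window is 10–55 days after 2017-05-02 (end of the 10-day response period, which began when first notice of loss is given on 2017-04-22), so 2017-05-12 through 2017-06-26; done 2017-05-08 — 4 days before the window opened.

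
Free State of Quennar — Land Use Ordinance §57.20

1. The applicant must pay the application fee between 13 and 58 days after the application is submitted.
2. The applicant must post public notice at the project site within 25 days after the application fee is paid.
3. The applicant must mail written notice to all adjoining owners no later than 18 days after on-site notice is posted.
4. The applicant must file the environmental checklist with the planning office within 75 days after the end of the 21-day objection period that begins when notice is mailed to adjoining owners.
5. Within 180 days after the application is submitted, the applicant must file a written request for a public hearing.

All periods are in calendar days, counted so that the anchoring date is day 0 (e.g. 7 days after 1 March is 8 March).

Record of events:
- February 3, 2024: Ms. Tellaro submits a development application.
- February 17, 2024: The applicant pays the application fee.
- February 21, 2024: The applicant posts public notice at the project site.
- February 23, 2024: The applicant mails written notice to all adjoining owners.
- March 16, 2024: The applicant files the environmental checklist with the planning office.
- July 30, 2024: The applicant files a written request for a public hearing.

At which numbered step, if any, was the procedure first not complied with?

(1) the permitted window runs from February 3, 2024 + 13 = February 16, 2024 to February 3, 2024 + 58 = April 1, 2024; done February 17, 2024, which is between those dates.
(2) due by February 17, 2024 + 25 days = March 13, 2024; February 21, 2024 is within that limit.
(3) due by February 21, 2024 + 18 days = March 10, 2024; completed February 23, 2024, before the deadline.
(4) due by March 15, 2024 + 75 days = May 29, 2024; completed March 16, 2024, before the deadline.
(5) due by February 3, 2024 + 180 days = August 1, 2024; done July 30, 2024 — timely.

None — every step was satisfied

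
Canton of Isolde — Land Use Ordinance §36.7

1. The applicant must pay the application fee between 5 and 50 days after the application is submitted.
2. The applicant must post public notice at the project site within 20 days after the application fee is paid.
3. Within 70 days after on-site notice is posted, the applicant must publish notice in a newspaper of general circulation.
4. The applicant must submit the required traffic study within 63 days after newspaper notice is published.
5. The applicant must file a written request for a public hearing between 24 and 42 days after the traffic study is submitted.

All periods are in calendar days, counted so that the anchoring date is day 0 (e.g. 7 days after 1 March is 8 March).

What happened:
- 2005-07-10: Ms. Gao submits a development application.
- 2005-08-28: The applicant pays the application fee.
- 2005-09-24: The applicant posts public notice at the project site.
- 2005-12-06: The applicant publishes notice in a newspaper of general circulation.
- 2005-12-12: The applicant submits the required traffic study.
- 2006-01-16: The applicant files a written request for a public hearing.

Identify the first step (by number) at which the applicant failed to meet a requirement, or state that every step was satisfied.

(1) the permitted window runs from 2005-07-10 + 5 = 2005-07-15 to 2005-07-10 + 50 = 2005-08-29; done 2005-08-28 — within the window.
(2) due by 2005-08-28 + 20 days = 2005-09-17; done 2005-09-24 — 7 days late.
Later steps need not be reached.

Step 2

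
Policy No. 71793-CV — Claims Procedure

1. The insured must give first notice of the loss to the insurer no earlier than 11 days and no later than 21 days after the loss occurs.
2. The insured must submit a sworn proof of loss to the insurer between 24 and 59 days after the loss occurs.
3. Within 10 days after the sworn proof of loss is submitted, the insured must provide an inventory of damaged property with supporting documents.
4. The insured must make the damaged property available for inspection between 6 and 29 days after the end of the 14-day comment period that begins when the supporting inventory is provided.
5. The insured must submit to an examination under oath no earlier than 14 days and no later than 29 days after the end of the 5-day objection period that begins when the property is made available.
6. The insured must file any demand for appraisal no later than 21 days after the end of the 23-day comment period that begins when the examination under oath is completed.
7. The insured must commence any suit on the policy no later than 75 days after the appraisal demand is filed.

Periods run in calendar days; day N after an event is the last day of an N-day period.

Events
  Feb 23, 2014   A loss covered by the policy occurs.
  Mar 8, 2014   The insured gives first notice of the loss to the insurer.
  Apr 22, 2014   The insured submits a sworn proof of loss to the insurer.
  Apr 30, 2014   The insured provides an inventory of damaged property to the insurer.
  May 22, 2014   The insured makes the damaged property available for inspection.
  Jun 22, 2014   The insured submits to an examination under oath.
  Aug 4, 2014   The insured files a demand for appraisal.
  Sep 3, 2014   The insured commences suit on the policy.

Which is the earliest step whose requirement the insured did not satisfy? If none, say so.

None — every step was satisfied

Step 1 — 11 and 21 days from Feb 23, 2014 (when the loss occurs) are Mar 6, 2014 and Mar 16, 2014 respectively; Mar 8, 2014 falls inside that range.
Step 2 — 24 and 59 days from Feb 23, 2014 (when the loss occurs) are Mar 19, 2014 and Apr 23, 2014 respectively; done Apr 22, 2014, which is between those dates.
Step 3 — counting 10 days from Apr 22, 2014 (when the sworn proof of loss is submitted) gives a deadline of May 2, 2014; completed Apr 30, 2014, before the deadline.
Step 4 — 6 and 29 days from May 14, 2014 (end of the 14-day comment period, which began when the supporting inventory is provided on Apr 30, 2014) are May 20, 2014 and Jun 12, 2014 respectively; done May 22, 2014, which is between those dates.
Step 5 — 14 and 29 days from May 27, 2014 (end of the 5-day objection period, which began when the property is made available on May 22, 2014) are Jun 10, 2014 and Jun 25, 2014 respectively; Jun 22, 2014 falls inside that range.
Step 6 — counting 21 days from Jul 15, 2014 (end of the 23-day comment period, which began when the examination under oath is completed on Jun 22, 2014) gives a deadline of Aug 5, 2014; completed Aug 4, 2014, before the deadline.
Step 7 — counting 75 days from Aug 4, 2014 (when the appraisal demand is filed) gives a deadline of Oct 18, 2014; done Sep 3, 2014 — timely.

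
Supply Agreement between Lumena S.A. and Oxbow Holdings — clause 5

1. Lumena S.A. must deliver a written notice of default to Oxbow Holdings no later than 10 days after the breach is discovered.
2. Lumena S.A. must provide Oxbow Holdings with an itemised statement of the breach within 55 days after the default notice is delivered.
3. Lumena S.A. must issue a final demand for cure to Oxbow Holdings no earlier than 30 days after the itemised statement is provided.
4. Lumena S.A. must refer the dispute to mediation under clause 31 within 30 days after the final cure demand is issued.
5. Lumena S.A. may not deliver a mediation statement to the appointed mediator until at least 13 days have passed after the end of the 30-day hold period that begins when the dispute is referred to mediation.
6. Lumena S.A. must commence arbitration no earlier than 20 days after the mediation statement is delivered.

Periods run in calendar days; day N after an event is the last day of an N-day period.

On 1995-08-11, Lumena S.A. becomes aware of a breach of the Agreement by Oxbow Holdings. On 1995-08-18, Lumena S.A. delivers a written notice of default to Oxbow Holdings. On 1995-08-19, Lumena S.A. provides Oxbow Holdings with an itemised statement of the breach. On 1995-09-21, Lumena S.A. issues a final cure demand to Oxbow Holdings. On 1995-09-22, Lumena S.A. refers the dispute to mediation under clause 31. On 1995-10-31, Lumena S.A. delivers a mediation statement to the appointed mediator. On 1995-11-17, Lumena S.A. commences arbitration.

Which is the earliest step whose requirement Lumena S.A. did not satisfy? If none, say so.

Step 5

Step 1: 10 days after 1995-08-11 (when the breach is discovered) is 1995-08-21; completed 1995-08-18, before the deadline.
Step 2: 55 days after 1995-08-18 (when the default notice is delivered) is 1995-10-12; 1995-08-19 is within that limit.
Step 3: the earliest permitted date is 30 days after 1995-08-19 (when the itemised statement is provided), i.e. 1995-09-18; done 1995-09-21 — permitted.
Step 4: 30 days after 1995-09-21 (when the final cure demand is issued) is 1995-10-21; 1995-09-22 is within that limit.
Step 5: the earliest permitted date is 13 days after 1995-10-22 (end of the 30-day hold period, which began when the dispute is referred to mediation on 1995-09-22), i.e. 1995-11-04; 1995-10-31 is 4 days before the earliest permitted date.
That is the first point of non-compliance.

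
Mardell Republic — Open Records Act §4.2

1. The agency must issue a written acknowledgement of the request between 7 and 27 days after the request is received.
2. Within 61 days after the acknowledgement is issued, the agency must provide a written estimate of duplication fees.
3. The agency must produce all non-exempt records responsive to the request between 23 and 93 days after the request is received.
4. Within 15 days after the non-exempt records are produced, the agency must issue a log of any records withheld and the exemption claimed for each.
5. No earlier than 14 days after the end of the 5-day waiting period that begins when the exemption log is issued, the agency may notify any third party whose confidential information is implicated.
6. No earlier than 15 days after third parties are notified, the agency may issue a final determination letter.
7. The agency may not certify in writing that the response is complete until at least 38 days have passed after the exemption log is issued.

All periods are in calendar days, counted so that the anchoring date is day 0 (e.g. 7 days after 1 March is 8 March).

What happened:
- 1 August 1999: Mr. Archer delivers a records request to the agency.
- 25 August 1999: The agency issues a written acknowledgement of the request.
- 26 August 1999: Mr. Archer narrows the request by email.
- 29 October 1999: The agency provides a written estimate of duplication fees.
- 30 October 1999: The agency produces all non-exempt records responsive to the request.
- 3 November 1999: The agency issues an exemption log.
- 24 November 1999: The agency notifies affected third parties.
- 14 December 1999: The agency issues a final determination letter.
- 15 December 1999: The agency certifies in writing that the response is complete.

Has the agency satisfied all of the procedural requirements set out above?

Step 1 — 7 and 27 days from 1 August 1999 (when the request is received) are 8 August 1999 and 28 August 1999 respectively; 25 August 1999 falls inside that range.
Step 2 — counting 61 days from 25 August 1999 (when the acknowledgement is issued) gives a deadline of 25 October 1999; 29 October 1999 misses that deadline by 4 days.
The procedure was therefore not followed at step 2.

No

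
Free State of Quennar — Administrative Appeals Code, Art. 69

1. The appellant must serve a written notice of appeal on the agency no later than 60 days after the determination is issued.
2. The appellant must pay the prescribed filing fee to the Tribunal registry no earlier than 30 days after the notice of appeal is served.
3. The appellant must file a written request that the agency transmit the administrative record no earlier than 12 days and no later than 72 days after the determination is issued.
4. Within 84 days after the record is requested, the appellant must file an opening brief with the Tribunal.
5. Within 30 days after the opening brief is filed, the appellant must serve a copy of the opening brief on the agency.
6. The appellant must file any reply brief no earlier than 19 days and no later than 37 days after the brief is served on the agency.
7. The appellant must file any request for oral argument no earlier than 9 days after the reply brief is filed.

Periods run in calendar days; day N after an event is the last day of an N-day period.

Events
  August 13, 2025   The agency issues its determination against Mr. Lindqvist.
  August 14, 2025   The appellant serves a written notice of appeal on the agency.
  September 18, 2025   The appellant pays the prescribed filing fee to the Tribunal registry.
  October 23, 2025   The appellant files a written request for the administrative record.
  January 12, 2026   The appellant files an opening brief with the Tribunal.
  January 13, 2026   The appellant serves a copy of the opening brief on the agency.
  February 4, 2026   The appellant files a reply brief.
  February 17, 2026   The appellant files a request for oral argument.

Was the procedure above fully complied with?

Step 1: 60 days after August 13, 2025 (when the determination is issued) is October 12, 2025; August 14, 2025 is within that limit.
Step 2: the earliest permitted date is 30 days after August 14, 2025 (when the notice of appeal is served), i.e. September 13, 2025; September 18, 2025 is on or after that date.
Step 3: the window is 12–72 days after August 13, 2025 (when the determination is issued), so August 25, 2025 through October 24, 2025; done October 23, 2025 — within the window.
Step 4: 84 days after October 23, 2025 (when the record is requested) is January 15, 2026; done January 12, 2026 — timely.
Step 5: 30 days after January 12, 2026 (when the opening brief is filed) is February 11, 2026; done January 13, 2026 — timely.
Step 6: the window is 19–37 days after January 13, 2026 (when the brief is served on the agency), so February 1, 2026 through February 19, 2026; done February 4, 2026, which is between those dates.
Step 7: the earliest permitted date is 9 days after February 4, 2026 (when the reply brief is filed), i.e. February 13, 2026; done February 17, 2026 — permitted.

Yes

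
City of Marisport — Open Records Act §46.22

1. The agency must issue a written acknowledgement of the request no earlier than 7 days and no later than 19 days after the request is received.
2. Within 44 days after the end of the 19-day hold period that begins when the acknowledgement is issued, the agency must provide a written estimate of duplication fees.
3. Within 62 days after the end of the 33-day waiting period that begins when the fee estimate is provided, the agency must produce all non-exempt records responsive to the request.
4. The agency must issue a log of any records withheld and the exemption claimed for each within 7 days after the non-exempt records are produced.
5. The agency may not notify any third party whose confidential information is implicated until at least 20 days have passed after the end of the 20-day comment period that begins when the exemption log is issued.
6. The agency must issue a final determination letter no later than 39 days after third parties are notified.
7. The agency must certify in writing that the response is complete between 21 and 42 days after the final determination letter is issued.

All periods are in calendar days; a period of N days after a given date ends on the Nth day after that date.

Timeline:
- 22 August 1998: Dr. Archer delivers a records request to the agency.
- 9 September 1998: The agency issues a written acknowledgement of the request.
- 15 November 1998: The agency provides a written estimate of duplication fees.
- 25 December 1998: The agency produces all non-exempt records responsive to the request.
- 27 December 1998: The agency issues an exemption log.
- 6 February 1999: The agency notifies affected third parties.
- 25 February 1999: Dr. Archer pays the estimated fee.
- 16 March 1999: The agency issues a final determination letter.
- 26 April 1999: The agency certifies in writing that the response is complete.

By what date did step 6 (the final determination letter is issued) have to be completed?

Step 6 runs from 6 February 1999, when third parties are notified. 39 days after 6 February 1999 is 17 March 1999.

17 March 1999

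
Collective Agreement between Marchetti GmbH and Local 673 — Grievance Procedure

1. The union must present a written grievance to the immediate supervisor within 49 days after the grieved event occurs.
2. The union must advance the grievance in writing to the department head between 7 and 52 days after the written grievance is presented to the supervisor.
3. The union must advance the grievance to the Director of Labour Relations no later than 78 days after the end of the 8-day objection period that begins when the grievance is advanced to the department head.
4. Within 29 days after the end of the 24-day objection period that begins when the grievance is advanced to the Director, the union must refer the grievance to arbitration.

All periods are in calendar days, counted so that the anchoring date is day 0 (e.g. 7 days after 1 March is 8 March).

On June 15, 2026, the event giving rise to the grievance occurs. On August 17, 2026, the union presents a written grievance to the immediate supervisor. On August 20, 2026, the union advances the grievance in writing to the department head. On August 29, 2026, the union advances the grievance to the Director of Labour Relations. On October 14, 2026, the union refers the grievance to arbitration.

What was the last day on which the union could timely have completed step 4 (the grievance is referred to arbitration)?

October 21, 2026

The grievance is advanced to the Director on August 29, 2026; the 24-day objection period therefore ends September 22, 2026, and step 4 runs from that date. 29 days after September 22, 2026 is October 21, 2026.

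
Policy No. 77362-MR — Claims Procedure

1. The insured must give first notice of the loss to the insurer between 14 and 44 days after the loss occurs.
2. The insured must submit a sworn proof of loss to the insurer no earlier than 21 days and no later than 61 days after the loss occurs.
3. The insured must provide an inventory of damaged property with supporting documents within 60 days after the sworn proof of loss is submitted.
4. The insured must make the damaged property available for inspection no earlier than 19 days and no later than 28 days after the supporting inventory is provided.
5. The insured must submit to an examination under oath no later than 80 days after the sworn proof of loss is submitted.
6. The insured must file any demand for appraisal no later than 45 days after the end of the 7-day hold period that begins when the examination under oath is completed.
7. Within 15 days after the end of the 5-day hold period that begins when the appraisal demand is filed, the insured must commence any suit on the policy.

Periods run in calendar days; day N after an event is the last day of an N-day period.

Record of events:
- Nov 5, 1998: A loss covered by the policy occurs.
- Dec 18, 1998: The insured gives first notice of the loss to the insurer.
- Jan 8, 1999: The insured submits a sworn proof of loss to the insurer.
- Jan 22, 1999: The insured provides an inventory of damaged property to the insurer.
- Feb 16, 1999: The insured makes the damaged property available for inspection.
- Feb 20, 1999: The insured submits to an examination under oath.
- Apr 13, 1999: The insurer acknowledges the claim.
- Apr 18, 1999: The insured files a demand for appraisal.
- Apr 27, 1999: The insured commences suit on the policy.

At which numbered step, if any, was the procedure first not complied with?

Step 1: the window is 14–44 days after Nov 5, 1998 (when the loss occurs), so Nov 19, 1998 through Dec 19, 1998; done Dec 18, 1998, which is between those dates.
Step 2: the window is 21–61 days after Nov 5, 1998 (when the loss occurs), so Nov 26, 1998 through Jan 5, 1999; Jan 8, 1999 is 3 days past the end of the window.

Step 2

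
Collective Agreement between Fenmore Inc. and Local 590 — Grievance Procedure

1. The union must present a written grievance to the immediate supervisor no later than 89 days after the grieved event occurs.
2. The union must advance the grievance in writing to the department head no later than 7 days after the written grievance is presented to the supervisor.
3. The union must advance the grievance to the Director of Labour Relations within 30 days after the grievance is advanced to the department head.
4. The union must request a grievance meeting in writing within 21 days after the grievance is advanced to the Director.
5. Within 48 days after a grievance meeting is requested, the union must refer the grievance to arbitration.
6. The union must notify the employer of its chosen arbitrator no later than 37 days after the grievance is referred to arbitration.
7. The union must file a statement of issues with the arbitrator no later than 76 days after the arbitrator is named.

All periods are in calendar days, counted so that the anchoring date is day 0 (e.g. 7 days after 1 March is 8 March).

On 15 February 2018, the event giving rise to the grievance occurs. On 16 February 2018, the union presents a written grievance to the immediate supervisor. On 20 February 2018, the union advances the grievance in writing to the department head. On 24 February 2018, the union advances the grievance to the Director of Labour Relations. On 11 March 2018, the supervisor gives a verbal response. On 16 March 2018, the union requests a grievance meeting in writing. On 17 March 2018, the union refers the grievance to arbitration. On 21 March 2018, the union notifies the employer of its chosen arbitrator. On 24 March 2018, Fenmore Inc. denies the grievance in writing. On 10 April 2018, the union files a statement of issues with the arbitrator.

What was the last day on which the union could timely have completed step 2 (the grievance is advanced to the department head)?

Step 2 runs from 16 February 2018, when the written grievance is presented to the supervisor. 7 days after 16 February 2018 is 23 February 2018.

23 February 2018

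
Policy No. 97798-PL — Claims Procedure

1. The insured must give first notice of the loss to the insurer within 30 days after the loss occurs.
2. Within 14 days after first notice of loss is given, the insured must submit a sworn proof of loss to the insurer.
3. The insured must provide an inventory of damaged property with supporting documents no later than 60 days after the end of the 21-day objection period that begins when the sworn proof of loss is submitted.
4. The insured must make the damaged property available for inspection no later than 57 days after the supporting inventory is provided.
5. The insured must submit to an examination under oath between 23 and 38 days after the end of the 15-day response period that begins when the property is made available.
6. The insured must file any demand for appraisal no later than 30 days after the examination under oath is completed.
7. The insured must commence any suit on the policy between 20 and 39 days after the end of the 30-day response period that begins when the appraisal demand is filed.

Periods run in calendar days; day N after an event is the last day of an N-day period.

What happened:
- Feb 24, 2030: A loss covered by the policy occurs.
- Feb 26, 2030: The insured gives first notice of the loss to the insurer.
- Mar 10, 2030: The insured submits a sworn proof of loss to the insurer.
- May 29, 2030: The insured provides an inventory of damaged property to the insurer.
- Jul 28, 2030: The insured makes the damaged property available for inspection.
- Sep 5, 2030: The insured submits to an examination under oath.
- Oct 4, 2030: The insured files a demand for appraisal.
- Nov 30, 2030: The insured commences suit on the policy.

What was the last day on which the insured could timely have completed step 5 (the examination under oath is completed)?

The property is made available on Jul 28, 2030; the 15-day response period therefore ends Aug 12, 2030, and step 5 runs from that date. The window is 23–38 days after Aug 12, 2030; it closes on Sep 19, 2030.

Sep 19, 2030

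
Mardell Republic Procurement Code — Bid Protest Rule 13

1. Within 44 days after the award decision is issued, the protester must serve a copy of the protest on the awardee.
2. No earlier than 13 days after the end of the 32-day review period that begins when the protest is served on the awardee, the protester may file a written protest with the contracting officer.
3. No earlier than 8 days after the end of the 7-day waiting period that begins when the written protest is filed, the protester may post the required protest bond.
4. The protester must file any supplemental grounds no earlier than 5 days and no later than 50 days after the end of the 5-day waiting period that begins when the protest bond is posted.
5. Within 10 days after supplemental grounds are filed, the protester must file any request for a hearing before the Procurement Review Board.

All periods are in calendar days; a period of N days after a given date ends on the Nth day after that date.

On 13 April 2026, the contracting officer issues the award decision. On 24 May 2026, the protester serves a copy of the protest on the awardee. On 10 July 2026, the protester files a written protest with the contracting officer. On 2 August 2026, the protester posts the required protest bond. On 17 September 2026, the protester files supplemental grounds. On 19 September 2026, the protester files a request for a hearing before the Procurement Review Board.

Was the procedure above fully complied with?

Step 1 — counting 44 days from 13 April 2026 (when the award decision is issued) gives a deadline of 27 May 2026; done 24 May 2026 — timely.
Step 2 — must wait 13 days from 25 June 2026 (end of the 32-day review period, which began when the protest is served on the awardee on 24 May 2026), so not before 8 July 2026; done 10 July 2026 — permitted.
Step 3 — must wait 8 days from 17 July 2026 (end of the 7-day waiting period, which began when the written protest is filed on 10 July 2026), so not before 25 July 2026; done 2 August 2026, after the minimum wait.
Step 4 — 5 and 50 days from 7 August 2026 (end of the 5-day waiting period, which began when the protest bond is posted on 2 August 2026) are 12 August 2026 and 26 September 2026 respectively; done 17 September 2026, which is between those dates.
Step 5 — counting 10 days from 17 September 2026 (when supplemental grounds are filed) gives a deadline of 27 September 2026; done 19 September 2026 — timely.

Yes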